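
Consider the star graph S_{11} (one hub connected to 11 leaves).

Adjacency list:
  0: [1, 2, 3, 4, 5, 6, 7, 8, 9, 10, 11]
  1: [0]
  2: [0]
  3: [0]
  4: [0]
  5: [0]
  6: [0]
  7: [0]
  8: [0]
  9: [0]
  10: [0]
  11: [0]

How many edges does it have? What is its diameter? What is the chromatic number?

Star graph S_{11}: the hub connects to all 11 leaves.
Edges = 11.
Diameter = 2 (any leaf to hub is 1, leaf to leaf through hub is 2).
Star graphs are bipartite (hub vs leaves), so chromatic number = 2.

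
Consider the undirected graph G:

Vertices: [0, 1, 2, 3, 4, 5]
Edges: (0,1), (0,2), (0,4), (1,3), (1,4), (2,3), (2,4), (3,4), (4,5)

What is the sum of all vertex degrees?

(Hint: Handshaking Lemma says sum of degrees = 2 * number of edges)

Count edges: 9 edges.
By Handshaking Lemma: sum of degrees = 2 * 9 = 18.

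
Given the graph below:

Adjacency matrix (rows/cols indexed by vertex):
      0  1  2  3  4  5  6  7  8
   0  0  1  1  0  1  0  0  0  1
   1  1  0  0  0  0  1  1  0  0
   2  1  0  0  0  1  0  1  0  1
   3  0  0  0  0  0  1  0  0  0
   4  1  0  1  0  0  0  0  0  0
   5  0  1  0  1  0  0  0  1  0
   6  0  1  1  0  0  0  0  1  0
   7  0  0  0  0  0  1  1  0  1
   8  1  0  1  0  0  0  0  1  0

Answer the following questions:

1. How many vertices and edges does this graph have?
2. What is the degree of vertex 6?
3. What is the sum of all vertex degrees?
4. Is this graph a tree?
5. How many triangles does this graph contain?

Count: 9 vertices, 13 edges.
Vertex 6 has neighbors [1, 2, 7], degree = 3.
Handshaking lemma: 2 * 13 = 26.
A tree on 9 vertices has 8 edges. This graph has 13 edges (5 extra). Not a tree.
Number of triangles = 2.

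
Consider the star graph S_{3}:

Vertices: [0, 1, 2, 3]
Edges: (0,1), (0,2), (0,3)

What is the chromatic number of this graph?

S_{3} has one hub adjacent to 3 leaves; leaves are pairwise non-adjacent.
Color the hub 0 and every leaf 1.
Chromatic number = 2.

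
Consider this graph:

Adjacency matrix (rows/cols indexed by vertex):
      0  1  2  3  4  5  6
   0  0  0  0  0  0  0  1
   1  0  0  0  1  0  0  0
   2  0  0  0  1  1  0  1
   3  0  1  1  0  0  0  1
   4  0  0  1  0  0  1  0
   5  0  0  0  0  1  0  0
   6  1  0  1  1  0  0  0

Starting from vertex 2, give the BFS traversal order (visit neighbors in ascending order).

BFS from vertex 2 (neighbors processed in ascending order):
Visit order: 2, 3, 4, 6, 1, 5, 0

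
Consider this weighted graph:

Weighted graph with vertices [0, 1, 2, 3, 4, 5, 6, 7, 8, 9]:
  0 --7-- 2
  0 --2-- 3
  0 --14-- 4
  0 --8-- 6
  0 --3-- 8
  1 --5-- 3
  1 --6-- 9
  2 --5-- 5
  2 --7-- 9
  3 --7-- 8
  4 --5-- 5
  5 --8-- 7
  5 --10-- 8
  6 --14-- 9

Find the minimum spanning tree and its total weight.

Applying Kruskal's algorithm (sort edges by weight, add if no cycle):
  Add (0,3) w=2
  Add (0,8) w=3
  Add (1,3) w=5
  Add (2,5) w=5
  Add (4,5) w=5
  Add (1,9) w=6
  Add (0,2) w=7
  Skip (2,9) w=7 (creates cycle)
  Skip (3,8) w=7 (creates cycle)
  Add (0,6) w=8
  Add (5,7) w=8
  Skip (5,8) w=10 (creates cycle)
  Skip (0,4) w=14 (creates cycle)
  Skip (6,9) w=14 (creates cycle)
MST weight = 49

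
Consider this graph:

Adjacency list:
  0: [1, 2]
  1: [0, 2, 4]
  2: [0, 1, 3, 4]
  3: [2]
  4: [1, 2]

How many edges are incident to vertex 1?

Vertex 1 has neighbors [0, 2, 4], so deg(1) = 3.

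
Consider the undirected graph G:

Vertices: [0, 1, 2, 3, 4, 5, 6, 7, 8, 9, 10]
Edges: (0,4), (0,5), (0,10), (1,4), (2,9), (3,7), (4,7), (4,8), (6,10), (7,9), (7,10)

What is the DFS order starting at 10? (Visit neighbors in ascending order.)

DFS from vertex 10 (neighbors processed in ascending order):
Visit order: 10, 0, 4, 1, 7, 3, 9, 2, 8, 5, 6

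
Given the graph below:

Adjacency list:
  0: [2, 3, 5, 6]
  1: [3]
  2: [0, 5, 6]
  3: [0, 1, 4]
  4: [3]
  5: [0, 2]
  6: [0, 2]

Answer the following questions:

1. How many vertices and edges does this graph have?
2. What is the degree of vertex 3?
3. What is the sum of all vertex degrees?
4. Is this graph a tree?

Count: 7 vertices, 8 edges.
Vertex 3 has neighbors [0, 1, 4], degree = 3.
Handshaking lemma: 2 * 8 = 16.
A tree on 7 vertices has 6 edges. This graph has 8 edges (2 extra). Not a tree.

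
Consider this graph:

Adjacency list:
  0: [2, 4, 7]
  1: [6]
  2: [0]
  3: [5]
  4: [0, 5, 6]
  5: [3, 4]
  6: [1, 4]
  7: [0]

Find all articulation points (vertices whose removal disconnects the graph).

An articulation point is a vertex whose removal disconnects the graph.
Articulation points: [0, 4, 5, 6]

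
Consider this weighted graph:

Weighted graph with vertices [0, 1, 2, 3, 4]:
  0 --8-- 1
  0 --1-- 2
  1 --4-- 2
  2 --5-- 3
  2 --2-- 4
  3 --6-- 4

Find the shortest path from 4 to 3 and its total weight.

Using Dijkstra's algorithm from vertex 4:
Shortest path: 4 -> 3
Total weight: 6 = 6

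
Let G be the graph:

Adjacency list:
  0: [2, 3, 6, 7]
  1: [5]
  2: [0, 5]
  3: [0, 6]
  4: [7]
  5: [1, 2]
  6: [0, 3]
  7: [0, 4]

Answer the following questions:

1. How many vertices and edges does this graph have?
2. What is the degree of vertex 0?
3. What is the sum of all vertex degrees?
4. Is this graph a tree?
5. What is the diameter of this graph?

Count: 8 vertices, 8 edges.
Vertex 0 has neighbors [2, 3, 6, 7], degree = 4.
Handshaking lemma: 2 * 8 = 16.
A tree on 8 vertices has 7 edges. This graph has 8 edges (1 extra). Not a tree.
Diameter (longest shortest path) = 5.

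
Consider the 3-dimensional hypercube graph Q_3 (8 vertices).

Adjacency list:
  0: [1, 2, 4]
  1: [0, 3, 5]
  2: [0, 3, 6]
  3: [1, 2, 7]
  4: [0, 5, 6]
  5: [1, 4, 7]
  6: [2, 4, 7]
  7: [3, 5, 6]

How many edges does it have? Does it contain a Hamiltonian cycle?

Q_3 has 8 * 3 / 2 = 12 edges.
Q_3 (d >= 2) always has a Hamiltonian cycle: a 3-bit cyclic Gray code visits every vertex exactly once and returns to the start.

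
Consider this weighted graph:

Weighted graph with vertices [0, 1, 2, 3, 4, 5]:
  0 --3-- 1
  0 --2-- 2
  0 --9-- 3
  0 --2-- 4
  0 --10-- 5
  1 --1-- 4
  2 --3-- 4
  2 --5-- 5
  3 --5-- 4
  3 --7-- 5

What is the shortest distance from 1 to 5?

Using Dijkstra's algorithm from vertex 1:
Shortest path: 1 -> 4 -> 2 -> 5
Total weight: 1 + 3 + 5 = 9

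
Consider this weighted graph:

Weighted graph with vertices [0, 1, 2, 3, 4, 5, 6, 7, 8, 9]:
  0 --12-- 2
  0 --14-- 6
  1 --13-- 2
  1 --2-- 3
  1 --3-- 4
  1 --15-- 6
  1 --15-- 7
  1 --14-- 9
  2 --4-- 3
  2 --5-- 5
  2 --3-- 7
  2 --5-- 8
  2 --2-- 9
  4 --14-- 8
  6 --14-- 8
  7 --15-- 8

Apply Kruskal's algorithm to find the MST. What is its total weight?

Applying Kruskal's algorithm (sort edges by weight, add if no cycle):
  Add (1,3) w=2
  Add (2,9) w=2
  Add (1,4) w=3
  Add (2,7) w=3
  Add (2,3) w=4
  Add (2,5) w=5
  Add (2,8) w=5
  Add (0,2) w=12
  Skip (1,2) w=13 (creates cycle)
  Add (0,6) w=14
  Skip (1,9) w=14 (creates cycle)
  Skip (4,8) w=14 (creates cycle)
  Skip (6,8) w=14 (creates cycle)
  Skip (1,6) w=15 (creates cycle)
  Skip (1,7) w=15 (creates cycle)
  Skip (7,8) w=15 (creates cycle)
MST weight = 50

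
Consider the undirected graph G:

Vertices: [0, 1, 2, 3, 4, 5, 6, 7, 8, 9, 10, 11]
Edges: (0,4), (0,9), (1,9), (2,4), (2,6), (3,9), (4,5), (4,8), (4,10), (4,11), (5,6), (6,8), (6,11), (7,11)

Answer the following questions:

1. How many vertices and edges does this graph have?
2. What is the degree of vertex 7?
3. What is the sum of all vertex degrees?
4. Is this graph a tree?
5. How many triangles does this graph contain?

Count: 12 vertices, 14 edges.
Vertex 7 has neighbors [11], degree = 1.
Handshaking lemma: 2 * 14 = 28.
A tree on 12 vertices has 11 edges. This graph has 14 edges (3 extra). Not a tree.
Number of triangles = 0.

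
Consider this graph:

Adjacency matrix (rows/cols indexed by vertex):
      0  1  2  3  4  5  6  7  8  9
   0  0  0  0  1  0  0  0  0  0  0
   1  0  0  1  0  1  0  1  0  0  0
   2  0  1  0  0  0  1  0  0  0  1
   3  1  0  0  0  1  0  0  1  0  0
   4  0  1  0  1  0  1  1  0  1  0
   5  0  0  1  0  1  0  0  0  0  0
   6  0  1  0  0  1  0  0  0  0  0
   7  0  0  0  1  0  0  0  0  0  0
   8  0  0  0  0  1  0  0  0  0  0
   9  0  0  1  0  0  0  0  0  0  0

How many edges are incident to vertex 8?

Vertex 8 has neighbors [4], so deg(8) = 1.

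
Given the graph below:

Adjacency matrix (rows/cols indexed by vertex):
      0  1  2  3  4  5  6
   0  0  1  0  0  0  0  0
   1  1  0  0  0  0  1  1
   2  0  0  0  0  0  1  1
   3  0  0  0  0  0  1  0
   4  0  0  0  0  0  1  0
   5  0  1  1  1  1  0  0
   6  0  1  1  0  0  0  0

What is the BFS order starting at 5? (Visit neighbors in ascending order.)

BFS from vertex 5 (neighbors processed in ascending order):
Visit order: 5, 1, 2, 3, 4, 0, 6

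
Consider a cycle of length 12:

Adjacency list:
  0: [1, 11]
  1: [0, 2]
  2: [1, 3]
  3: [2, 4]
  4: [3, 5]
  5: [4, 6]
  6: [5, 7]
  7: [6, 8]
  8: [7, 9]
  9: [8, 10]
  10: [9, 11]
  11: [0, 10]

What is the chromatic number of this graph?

This is an even cycle (C_12). Even cycles are bipartite.
Chromatic number = 2.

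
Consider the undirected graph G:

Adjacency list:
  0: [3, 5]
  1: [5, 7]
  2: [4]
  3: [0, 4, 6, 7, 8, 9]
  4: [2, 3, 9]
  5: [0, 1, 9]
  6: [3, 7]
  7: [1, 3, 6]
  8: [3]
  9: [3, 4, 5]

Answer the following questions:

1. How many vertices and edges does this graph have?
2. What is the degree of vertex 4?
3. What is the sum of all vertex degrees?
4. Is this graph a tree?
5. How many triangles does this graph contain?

Count: 10 vertices, 13 edges.
Vertex 4 has neighbors [2, 3, 9], degree = 3.
Handshaking lemma: 2 * 13 = 26.
A tree on 10 vertices has 9 edges. This graph has 13 edges (4 extra). Not a tree.
Number of triangles = 2.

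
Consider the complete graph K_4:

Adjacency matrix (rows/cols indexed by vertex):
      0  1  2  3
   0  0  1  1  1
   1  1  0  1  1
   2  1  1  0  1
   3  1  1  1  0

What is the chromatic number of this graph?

In K_4, every vertex is adjacent to every other vertex.
Each vertex needs a unique color.
Chromatic number = 4.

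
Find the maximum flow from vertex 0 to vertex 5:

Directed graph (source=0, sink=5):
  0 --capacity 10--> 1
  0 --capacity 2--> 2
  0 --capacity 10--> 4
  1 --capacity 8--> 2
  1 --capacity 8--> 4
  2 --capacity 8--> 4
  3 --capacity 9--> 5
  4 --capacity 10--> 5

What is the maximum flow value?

Computing max flow:
  Flow on (0->4): 10/10
  Flow on (4->5): 10/10
Maximum flow = 10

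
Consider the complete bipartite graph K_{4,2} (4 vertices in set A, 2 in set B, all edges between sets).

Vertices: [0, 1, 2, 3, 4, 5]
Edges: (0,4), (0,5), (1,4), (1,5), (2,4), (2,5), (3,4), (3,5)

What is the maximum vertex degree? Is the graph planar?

Set-A vertices have degree 2; set-B vertices have degree 4. Maximum degree = max(4,2) = 4.
min(4,2) <= 2, so K_{4,2} avoids a K_{3,3} subdivision and is planar.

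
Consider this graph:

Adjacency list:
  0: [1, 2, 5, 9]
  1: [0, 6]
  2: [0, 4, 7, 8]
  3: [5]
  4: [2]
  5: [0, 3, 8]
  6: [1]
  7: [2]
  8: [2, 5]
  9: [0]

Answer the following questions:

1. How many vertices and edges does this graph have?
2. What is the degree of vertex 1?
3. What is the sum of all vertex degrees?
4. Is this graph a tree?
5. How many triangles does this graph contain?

Count: 10 vertices, 10 edges.
Vertex 1 has neighbors [0, 6], degree = 2.
Handshaking lemma: 2 * 10 = 20.
A tree on 10 vertices has 9 edges. This graph has 10 edges (1 extra). Not a tree.
Number of triangles = 0.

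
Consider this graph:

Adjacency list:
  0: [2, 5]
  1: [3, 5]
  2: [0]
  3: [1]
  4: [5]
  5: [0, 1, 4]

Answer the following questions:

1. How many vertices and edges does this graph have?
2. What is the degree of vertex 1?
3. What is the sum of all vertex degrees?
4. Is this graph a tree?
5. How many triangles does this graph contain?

Count: 6 vertices, 5 edges.
Vertex 1 has neighbors [3, 5], degree = 2.
Handshaking lemma: 2 * 5 = 10.
A graph is a tree iff it is connected and has exactly n-1 edges. This graph is connected (all 6 vertices in one component) and has 6-1 = 5 edges. It is a tree.
Number of triangles = 0.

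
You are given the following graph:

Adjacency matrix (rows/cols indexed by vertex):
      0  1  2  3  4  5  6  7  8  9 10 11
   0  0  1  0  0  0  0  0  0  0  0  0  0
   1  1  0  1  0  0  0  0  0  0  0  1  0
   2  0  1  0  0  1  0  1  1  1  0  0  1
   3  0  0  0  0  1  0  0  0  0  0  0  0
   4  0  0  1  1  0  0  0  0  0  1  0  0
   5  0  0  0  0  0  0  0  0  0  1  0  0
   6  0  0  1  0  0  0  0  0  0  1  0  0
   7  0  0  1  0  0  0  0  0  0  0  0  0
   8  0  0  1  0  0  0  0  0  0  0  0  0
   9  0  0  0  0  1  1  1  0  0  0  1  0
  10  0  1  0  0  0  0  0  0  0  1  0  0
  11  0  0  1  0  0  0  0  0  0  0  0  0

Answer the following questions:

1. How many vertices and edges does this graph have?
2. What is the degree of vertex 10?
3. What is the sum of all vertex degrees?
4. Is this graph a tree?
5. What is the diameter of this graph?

Count: 12 vertices, 13 edges.
Vertex 10 has neighbors [1, 9], degree = 2.
Handshaking lemma: 2 * 13 = 26.
A tree on 12 vertices has 11 edges. This graph has 13 edges (2 extra). Not a tree.
Diameter (longest shortest path) = 4.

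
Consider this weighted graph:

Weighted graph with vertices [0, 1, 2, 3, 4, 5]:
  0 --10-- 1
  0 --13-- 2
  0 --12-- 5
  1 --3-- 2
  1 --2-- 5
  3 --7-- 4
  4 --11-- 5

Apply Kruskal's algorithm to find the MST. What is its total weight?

Applying Kruskal's algorithm (sort edges by weight, add if no cycle):
  Add (1,5) w=2
  Add (1,2) w=3
  Add (3,4) w=7
  Add (0,1) w=10
  Add (4,5) w=11
  Skip (0,5) w=12 (creates cycle)
  Skip (0,2) w=13 (creates cycle)
MST weight = 33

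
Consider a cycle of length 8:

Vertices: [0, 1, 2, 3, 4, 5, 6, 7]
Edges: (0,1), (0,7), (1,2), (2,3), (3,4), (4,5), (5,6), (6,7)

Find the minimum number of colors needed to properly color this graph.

This is an even cycle (C_8). Even cycles are bipartite.
Chromatic number = 2.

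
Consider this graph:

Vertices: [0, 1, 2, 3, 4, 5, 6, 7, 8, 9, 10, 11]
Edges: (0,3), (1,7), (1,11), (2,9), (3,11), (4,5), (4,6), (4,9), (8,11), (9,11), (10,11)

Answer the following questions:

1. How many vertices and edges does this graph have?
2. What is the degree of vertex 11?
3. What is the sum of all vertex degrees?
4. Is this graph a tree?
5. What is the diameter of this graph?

Count: 12 vertices, 11 edges.
Vertex 11 has neighbors [1, 3, 8, 9, 10], degree = 5.
Handshaking lemma: 2 * 11 = 22.
A graph is a tree iff it is connected and has exactly n-1 edges. This graph is connected (all 12 vertices in one component) and has 12-1 = 11 edges. It is a tree.
Diameter (longest shortest path) = 5.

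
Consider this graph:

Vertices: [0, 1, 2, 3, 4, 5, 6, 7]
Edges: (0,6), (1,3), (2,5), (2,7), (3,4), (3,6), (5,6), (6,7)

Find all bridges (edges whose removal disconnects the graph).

A bridge is an edge whose removal increases the number of connected components.
Bridges found: (0,6), (1,3), (3,4), (3,6)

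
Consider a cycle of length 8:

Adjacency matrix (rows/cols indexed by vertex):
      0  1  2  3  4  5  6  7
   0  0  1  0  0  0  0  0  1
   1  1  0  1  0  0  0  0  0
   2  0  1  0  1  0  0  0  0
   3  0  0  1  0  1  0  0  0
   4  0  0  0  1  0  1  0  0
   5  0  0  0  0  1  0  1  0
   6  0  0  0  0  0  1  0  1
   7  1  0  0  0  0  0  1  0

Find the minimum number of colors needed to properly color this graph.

This is an even cycle (C_8). Even cycles are bipartite.
Chromatic number = 2.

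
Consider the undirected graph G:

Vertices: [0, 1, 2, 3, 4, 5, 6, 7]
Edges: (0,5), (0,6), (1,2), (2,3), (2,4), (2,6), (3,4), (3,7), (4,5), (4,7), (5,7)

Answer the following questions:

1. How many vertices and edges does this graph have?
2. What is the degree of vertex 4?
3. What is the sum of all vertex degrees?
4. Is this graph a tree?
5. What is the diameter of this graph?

Count: 8 vertices, 11 edges.
Vertex 4 has neighbors [2, 3, 5, 7], degree = 4.
Handshaking lemma: 2 * 11 = 22.
A tree on 8 vertices has 7 edges. This graph has 11 edges (4 extra). Not a tree.
Diameter (longest shortest path) = 3.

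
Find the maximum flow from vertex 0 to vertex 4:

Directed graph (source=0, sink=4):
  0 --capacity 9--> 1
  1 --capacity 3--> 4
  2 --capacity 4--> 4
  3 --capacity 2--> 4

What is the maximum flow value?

Computing max flow:
  Flow on (0->1): 3/9
  Flow on (1->4): 3/3
Maximum flow = 3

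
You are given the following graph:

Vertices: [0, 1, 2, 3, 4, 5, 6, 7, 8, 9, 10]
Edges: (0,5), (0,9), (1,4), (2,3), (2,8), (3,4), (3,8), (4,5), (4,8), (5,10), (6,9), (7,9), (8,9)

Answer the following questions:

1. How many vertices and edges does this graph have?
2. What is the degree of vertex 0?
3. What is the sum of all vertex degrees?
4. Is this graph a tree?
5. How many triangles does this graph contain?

Count: 11 vertices, 13 edges.
Vertex 0 has neighbors [5, 9], degree = 2.
Handshaking lemma: 2 * 13 = 26.
A tree on 11 vertices has 10 edges. This graph has 13 edges (3 extra). Not a tree.
Number of triangles = 2.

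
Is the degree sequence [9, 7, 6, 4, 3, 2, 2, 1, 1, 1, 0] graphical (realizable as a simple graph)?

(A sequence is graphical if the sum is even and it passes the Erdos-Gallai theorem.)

Sum of degrees = 36. Sum is even but fails Erdos-Gallai. The sequence is NOT graphical.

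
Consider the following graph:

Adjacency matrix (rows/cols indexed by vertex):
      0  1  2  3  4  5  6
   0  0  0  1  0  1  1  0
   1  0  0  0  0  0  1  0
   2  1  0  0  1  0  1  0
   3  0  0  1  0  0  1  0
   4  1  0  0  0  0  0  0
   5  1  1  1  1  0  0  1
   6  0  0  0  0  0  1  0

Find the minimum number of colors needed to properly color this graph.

The graph has a maximum clique of size 3 (lower bound on chromatic number).
A valid 3-coloring: {0: 1, 1: 1, 2: 2, 3: 1, 4: 0, 5: 0, 6: 1}.
Chromatic number = 3.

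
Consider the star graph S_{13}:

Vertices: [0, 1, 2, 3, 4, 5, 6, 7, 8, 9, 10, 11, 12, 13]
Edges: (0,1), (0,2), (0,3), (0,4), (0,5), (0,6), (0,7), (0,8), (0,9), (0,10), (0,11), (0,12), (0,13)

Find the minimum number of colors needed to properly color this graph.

S_{13} has one hub adjacent to 13 leaves; leaves are pairwise non-adjacent.
Color the hub 0 and every leaf 1.
Chromatic number = 2.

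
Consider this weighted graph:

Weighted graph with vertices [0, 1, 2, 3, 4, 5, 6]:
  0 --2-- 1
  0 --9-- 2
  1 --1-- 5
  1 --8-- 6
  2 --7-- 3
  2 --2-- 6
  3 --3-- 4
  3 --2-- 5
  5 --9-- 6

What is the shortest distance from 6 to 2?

Using Dijkstra's algorithm from vertex 6:
Shortest path: 6 -> 2
Total weight: 2 = 2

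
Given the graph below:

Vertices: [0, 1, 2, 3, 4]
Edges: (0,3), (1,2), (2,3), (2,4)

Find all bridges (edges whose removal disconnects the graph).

A bridge is an edge whose removal increases the number of connected components.
Bridges found: (0,3), (1,2), (2,3), (2,4)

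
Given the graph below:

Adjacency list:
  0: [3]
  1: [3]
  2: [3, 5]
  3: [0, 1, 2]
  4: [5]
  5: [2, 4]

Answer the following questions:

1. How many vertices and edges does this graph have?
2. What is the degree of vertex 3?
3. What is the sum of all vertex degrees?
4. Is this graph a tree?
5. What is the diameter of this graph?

Count: 6 vertices, 5 edges.
Vertex 3 has neighbors [0, 1, 2], degree = 3.
Handshaking lemma: 2 * 5 = 10.
A graph is a tree iff it is connected and has exactly n-1 edges. This graph is connected (all 6 vertices in one component) and has 6-1 = 5 edges. It is a tree.
Diameter (longest shortest path) = 4.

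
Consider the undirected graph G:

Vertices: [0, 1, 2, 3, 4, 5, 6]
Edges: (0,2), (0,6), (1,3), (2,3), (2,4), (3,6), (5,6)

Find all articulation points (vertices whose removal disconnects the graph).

An articulation point is a vertex whose removal disconnects the graph.
Articulation points: [2, 3, 6]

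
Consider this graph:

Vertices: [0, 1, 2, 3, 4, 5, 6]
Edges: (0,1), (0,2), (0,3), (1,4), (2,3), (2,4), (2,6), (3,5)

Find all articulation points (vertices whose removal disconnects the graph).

An articulation point is a vertex whose removal disconnects the graph.
Articulation points: [2, 3]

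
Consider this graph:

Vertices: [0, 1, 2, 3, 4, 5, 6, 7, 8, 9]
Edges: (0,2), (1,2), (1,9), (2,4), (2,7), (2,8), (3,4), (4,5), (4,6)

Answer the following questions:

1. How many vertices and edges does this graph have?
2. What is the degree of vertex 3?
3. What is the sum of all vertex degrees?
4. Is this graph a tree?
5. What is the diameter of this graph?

Count: 10 vertices, 9 edges.
Vertex 3 has neighbors [4], degree = 1.
Handshaking lemma: 2 * 9 = 18.
A graph is a tree iff it is connected and has exactly n-1 edges. This graph is connected (all 10 vertices in one component) and has 10-1 = 9 edges. It is a tree.
Diameter (longest shortest path) = 4.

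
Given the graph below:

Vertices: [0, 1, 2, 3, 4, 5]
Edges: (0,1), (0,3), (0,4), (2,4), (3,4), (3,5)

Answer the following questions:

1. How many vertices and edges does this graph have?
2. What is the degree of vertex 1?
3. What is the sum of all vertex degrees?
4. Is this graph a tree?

Count: 6 vertices, 6 edges.
Vertex 1 has neighbors [0], degree = 1.
Handshaking lemma: 2 * 6 = 12.
A tree on 6 vertices has 5 edges. This graph has 6 edges (1 extra). Not a tree.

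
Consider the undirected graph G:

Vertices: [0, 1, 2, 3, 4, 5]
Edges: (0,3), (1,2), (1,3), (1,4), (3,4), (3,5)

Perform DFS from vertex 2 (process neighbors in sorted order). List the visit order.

DFS from vertex 2 (neighbors processed in ascending order):
Visit order: 2, 1, 3, 0, 4, 5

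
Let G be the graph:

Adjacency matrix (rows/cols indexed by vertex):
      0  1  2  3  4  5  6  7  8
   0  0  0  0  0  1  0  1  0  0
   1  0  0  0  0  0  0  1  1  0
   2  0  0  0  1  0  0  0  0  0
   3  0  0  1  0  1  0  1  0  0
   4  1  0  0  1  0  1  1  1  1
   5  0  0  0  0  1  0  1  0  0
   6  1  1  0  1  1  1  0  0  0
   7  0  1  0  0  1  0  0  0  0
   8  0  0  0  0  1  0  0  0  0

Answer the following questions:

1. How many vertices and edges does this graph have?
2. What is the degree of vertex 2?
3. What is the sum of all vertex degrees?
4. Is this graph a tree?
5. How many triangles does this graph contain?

Count: 9 vertices, 12 edges.
Vertex 2 has neighbors [3], degree = 1.
Handshaking lemma: 2 * 12 = 24.
A tree on 9 vertices has 8 edges. This graph has 12 edges (4 extra). Not a tree.
Number of triangles = 3.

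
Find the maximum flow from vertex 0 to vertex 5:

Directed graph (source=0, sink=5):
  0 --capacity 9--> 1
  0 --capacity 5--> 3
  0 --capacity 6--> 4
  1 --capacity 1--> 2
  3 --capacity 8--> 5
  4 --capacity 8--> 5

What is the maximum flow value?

Computing max flow:
  Flow on (0->3): 5/5
  Flow on (0->4): 6/6
  Flow on (3->5): 5/8
  Flow on (4->5): 6/8
Maximum flow = 11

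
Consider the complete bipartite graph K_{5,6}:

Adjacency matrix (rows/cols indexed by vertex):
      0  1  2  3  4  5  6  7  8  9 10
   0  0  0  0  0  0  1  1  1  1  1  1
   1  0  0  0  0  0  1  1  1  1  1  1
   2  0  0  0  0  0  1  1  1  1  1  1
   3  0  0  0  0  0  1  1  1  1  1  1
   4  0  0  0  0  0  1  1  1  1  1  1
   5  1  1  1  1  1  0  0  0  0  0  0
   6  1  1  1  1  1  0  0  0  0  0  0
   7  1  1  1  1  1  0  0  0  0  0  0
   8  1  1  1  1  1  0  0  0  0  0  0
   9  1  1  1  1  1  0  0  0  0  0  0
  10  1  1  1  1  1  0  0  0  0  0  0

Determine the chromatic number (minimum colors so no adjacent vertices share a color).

K_{5,6} is bipartite: vertices split into two independent sets of size 5 and 6.
Color one set 0, the other 1. No adjacent vertices share a color.
Chromatic number = 2.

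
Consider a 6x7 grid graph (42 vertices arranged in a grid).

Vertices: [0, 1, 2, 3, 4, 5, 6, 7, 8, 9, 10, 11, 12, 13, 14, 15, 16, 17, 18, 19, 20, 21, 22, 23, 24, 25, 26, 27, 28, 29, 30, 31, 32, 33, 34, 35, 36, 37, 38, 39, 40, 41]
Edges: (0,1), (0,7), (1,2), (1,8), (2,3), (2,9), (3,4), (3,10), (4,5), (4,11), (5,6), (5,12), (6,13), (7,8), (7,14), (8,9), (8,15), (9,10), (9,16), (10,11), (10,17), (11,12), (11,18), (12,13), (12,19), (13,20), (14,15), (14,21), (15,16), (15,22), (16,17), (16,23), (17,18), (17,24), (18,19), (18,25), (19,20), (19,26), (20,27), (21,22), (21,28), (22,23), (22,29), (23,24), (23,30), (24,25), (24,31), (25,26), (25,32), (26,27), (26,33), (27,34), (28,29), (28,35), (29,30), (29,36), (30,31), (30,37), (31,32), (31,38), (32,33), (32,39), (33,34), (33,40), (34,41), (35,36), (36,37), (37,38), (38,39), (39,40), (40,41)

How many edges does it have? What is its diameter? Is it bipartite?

A 6x7 grid has 35 vertical edges and 36 horizontal edges.
Total edges = 35 + 36 = 71.
Diameter = (6-1) + (7-1) = 11 (corner to opposite corner).
Grid graphs are bipartite (checkerboard coloring).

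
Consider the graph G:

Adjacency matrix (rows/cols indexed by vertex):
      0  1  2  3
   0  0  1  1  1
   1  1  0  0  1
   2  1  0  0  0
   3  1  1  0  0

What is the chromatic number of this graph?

The graph has a maximum clique of size 3 (lower bound on chromatic number).
A valid 3-coloring: {0: 0, 1: 1, 2: 1, 3: 2}.
Chromatic number = 3.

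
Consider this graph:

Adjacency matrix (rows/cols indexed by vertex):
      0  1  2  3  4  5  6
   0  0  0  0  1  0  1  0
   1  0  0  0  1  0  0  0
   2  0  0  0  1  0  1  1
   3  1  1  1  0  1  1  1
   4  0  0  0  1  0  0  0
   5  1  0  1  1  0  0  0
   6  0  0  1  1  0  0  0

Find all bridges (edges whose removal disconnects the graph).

A bridge is an edge whose removal increases the number of connected components.
Bridges found: (1,3), (3,4)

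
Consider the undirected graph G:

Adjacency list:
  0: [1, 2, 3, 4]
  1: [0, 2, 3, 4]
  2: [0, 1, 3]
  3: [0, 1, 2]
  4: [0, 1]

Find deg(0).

Vertex 0 has neighbors [1, 2, 3, 4], so deg(0) = 4.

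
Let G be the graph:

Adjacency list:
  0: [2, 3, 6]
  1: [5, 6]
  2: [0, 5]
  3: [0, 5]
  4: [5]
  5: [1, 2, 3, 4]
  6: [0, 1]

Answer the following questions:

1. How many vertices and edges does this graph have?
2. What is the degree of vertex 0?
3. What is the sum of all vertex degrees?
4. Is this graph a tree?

Count: 7 vertices, 8 edges.
Vertex 0 has neighbors [2, 3, 6], degree = 3.
Handshaking lemma: 2 * 8 = 16.
A tree on 7 vertices has 6 edges. This graph has 8 edges (2 extra). Not a tree.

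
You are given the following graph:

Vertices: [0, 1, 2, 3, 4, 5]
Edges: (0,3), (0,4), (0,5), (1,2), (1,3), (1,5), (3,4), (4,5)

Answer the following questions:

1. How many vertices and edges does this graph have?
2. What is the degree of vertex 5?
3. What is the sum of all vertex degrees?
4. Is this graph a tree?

Count: 6 vertices, 8 edges.
Vertex 5 has neighbors [0, 1, 4], degree = 3.
Handshaking lemma: 2 * 8 = 16.
A tree on 6 vertices has 5 edges. This graph has 8 edges (3 extra). Not a tree.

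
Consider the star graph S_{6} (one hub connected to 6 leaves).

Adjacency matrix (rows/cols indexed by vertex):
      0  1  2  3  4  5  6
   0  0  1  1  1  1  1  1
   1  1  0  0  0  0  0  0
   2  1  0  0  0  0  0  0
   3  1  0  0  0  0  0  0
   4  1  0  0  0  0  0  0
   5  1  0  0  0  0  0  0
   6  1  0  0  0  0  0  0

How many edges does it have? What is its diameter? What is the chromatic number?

Star graph S_{6}: the hub connects to all 6 leaves.
Edges = 6.
Diameter = 2 (any leaf to hub is 1, leaf to leaf through hub is 2).
Star graphs are bipartite (hub vs leaves), so chromatic number = 2.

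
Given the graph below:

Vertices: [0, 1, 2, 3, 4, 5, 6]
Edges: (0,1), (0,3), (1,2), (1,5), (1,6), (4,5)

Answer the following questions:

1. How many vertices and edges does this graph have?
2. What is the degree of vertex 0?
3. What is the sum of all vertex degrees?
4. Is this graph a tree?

Count: 7 vertices, 6 edges.
Vertex 0 has neighbors [1, 3], degree = 2.
Handshaking lemma: 2 * 6 = 12.
A graph is a tree iff it is connected and has exactly n-1 edges. This graph is connected (all 7 vertices in one component) and has 7-1 = 6 edges. It is a tree.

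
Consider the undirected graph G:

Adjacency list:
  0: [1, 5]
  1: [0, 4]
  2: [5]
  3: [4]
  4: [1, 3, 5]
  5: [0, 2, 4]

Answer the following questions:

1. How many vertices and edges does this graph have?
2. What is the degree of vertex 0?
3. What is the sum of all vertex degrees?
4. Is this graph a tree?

Count: 6 vertices, 6 edges.
Vertex 0 has neighbors [1, 5], degree = 2.
Handshaking lemma: 2 * 6 = 12.
A tree on 6 vertices has 5 edges. This graph has 6 edges (1 extra). Not a tree.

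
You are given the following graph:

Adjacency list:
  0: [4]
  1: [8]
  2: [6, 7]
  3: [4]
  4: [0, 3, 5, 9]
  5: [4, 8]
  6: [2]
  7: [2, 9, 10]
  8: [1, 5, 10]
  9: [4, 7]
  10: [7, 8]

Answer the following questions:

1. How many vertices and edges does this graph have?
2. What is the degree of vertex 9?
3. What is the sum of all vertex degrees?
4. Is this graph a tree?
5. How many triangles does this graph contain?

Count: 11 vertices, 11 edges.
Vertex 9 has neighbors [4, 7], degree = 2.
Handshaking lemma: 2 * 11 = 22.
A tree on 11 vertices has 10 edges. This graph has 11 edges (1 extra). Not a tree.
Number of triangles = 0.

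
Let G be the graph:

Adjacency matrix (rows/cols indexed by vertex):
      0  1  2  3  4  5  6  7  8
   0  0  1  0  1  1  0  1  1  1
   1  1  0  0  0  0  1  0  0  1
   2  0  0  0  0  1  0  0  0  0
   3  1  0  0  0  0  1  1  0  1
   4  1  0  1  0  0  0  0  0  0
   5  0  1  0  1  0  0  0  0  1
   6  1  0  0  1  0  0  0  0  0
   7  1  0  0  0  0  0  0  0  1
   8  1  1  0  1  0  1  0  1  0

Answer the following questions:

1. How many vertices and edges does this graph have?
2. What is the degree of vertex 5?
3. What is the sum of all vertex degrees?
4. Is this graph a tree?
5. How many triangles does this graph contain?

Count: 9 vertices, 14 edges.
Vertex 5 has neighbors [1, 3, 8], degree = 3.
Handshaking lemma: 2 * 14 = 28.
A tree on 9 vertices has 8 edges. This graph has 14 edges (6 extra). Not a tree.
Number of triangles = 6.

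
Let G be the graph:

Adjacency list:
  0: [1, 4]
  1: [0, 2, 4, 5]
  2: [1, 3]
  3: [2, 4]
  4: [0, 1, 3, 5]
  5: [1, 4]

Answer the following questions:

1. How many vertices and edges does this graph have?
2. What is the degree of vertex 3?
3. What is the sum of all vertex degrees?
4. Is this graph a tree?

Count: 6 vertices, 8 edges.
Vertex 3 has neighbors [2, 4], degree = 2.
Handshaking lemma: 2 * 8 = 16.
A tree on 6 vertices has 5 edges. This graph has 8 edges (3 extra). Not a tree.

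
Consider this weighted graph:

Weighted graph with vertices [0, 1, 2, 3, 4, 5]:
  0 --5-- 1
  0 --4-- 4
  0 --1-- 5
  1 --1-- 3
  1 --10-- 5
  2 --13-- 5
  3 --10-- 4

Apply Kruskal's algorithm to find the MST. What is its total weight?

Applying Kruskal's algorithm (sort edges by weight, add if no cycle):
  Add (0,5) w=1
  Add (1,3) w=1
  Add (0,4) w=4
  Add (0,1) w=5
  Skip (1,5) w=10 (creates cycle)
  Skip (3,4) w=10 (creates cycle)
  Add (2,5) w=13
MST weight = 24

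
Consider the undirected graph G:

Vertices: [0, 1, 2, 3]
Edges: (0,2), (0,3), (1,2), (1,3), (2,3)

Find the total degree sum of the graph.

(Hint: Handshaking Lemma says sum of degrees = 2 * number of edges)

Count edges: 5 edges.
By Handshaking Lemma: sum of degrees = 2 * 5 = 10.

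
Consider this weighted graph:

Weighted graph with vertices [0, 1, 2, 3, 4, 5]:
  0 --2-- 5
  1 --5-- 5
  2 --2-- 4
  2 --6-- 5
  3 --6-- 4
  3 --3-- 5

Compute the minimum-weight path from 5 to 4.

Using Dijkstra's algorithm from vertex 5:
Shortest path: 5 -> 2 -> 4
Total weight: 6 + 2 = 8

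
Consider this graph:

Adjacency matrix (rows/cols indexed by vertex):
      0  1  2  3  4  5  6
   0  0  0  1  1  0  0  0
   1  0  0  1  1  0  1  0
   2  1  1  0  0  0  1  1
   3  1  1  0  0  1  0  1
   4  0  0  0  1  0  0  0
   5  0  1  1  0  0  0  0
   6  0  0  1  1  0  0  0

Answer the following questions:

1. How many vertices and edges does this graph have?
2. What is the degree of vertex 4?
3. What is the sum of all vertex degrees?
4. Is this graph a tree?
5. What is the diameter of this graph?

Count: 7 vertices, 9 edges.
Vertex 4 has neighbors [3], degree = 1.
Handshaking lemma: 2 * 9 = 18.
A tree on 7 vertices has 6 edges. This graph has 9 edges (3 extra). Not a tree.
Diameter (longest shortest path) = 3.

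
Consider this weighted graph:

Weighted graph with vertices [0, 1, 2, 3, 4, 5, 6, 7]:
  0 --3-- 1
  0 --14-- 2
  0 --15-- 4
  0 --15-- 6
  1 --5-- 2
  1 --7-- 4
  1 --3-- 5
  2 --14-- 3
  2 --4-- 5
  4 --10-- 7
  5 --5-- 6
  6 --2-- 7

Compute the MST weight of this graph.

Applying Kruskal's algorithm (sort edges by weight, add if no cycle):
  Add (6,7) w=2
  Add (0,1) w=3
  Add (1,5) w=3
  Add (2,5) w=4
  Skip (1,2) w=5 (creates cycle)
  Add (5,6) w=5
  Add (1,4) w=7
  Skip (4,7) w=10 (creates cycle)
  Skip (0,2) w=14 (creates cycle)
  Add (2,3) w=14
  Skip (0,6) w=15 (creates cycle)
  Skip (0,4) w=15 (creates cycle)
MST weight = 38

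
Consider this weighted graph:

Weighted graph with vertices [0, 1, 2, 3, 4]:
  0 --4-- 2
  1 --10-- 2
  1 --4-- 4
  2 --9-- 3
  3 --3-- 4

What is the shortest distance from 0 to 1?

Using Dijkstra's algorithm from vertex 0:
Shortest path: 0 -> 2 -> 1
Total weight: 4 + 10 = 14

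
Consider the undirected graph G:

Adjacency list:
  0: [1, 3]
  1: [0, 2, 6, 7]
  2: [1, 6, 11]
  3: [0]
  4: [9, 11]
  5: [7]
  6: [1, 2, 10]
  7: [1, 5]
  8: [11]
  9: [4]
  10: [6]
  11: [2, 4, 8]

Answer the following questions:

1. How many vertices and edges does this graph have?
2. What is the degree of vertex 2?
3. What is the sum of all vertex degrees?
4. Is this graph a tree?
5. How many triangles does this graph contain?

Count: 12 vertices, 12 edges.
Vertex 2 has neighbors [1, 6, 11], degree = 3.
Handshaking lemma: 2 * 12 = 24.
A tree on 12 vertices has 11 edges. This graph has 12 edges (1 extra). Not a tree.
Number of triangles = 1.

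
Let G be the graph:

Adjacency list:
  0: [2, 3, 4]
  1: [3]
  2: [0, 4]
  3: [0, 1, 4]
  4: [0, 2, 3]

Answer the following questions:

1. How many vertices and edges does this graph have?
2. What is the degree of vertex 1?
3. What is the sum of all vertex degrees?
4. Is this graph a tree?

Count: 5 vertices, 6 edges.
Vertex 1 has neighbors [3], degree = 1.
Handshaking lemma: 2 * 6 = 12.
A tree on 5 vertices has 4 edges. This graph has 6 edges (2 extra). Not a tree.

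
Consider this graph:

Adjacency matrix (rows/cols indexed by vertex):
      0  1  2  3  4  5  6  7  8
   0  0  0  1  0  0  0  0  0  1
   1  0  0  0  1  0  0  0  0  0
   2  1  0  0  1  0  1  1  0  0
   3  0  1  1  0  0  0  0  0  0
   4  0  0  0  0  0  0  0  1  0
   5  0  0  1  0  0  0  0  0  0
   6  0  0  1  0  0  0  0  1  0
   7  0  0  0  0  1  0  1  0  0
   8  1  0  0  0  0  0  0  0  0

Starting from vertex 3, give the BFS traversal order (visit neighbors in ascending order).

BFS from vertex 3 (neighbors processed in ascending order):
Visit order: 3, 1, 2, 0, 5, 6, 8, 7, 4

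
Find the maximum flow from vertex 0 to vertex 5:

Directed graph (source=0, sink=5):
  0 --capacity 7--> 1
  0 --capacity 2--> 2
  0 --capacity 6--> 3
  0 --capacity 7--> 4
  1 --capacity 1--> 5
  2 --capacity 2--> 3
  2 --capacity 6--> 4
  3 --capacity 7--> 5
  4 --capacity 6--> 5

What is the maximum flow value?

Computing max flow:
  Flow on (0->1): 1/7
  Flow on (0->2): 1/2
  Flow on (0->3): 6/6
  Flow on (0->4): 6/7
  Flow on (1->5): 1/1
  Flow on (2->3): 1/2
  Flow on (3->5): 7/7
  Flow on (4->5): 6/6
Maximum flow = 14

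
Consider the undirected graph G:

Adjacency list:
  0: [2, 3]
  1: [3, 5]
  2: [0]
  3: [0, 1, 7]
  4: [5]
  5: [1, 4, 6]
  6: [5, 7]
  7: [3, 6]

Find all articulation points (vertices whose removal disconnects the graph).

An articulation point is a vertex whose removal disconnects the graph.
Articulation points: [0, 3, 5]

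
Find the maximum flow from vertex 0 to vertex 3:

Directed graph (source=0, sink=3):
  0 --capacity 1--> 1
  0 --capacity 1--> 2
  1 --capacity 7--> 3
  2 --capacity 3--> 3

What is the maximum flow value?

Computing max flow:
  Flow on (0->1): 1/1
  Flow on (0->2): 1/1
  Flow on (1->3): 1/7
  Flow on (2->3): 1/3
Maximum flow = 2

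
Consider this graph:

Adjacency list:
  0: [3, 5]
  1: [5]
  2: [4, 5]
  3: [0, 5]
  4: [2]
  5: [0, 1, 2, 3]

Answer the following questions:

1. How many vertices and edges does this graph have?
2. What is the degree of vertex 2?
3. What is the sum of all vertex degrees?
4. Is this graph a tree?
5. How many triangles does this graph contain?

Count: 6 vertices, 6 edges.
Vertex 2 has neighbors [4, 5], degree = 2.
Handshaking lemma: 2 * 6 = 12.
A tree on 6 vertices has 5 edges. This graph has 6 edges (1 extra). Not a tree.
Number of triangles = 1.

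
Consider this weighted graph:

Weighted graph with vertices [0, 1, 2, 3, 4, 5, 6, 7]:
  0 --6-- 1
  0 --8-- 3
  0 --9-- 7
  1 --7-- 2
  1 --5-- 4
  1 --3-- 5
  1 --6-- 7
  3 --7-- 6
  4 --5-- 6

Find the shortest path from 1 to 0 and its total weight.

Using Dijkstra's algorithm from vertex 1:
Shortest path: 1 -> 0
Total weight: 6 = 6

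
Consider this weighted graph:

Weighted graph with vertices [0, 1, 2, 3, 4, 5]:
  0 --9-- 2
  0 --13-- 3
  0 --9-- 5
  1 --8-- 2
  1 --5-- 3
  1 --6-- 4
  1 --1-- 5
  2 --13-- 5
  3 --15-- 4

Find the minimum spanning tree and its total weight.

Applying Kruskal's algorithm (sort edges by weight, add if no cycle):
  Add (1,5) w=1
  Add (1,3) w=5
  Add (1,4) w=6
  Add (1,2) w=8
  Add (0,2) w=9
  Skip (0,5) w=9 (creates cycle)
  Skip (0,3) w=13 (creates cycle)
  Skip (2,5) w=13 (creates cycle)
  Skip (3,4) w=15 (creates cycle)
MST weight = 29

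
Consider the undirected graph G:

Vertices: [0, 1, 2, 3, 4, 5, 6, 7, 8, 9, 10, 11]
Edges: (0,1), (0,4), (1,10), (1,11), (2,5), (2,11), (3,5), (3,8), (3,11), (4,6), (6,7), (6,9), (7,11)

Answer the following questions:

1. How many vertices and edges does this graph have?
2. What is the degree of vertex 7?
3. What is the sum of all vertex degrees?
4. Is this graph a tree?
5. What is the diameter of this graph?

Count: 12 vertices, 13 edges.
Vertex 7 has neighbors [6, 11], degree = 2.
Handshaking lemma: 2 * 13 = 26.
A tree on 12 vertices has 11 edges. This graph has 13 edges (2 extra). Not a tree.
Diameter (longest shortest path) = 5.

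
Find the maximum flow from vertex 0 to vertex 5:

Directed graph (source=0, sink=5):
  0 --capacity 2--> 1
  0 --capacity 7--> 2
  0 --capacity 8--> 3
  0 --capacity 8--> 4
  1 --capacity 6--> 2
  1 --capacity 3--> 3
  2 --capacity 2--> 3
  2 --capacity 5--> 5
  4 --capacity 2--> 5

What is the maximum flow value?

Computing max flow:
  Flow on (0->2): 5/7
  Flow on (0->4): 2/8
  Flow on (2->5): 5/5
  Flow on (4->5): 2/2
Maximum flow = 7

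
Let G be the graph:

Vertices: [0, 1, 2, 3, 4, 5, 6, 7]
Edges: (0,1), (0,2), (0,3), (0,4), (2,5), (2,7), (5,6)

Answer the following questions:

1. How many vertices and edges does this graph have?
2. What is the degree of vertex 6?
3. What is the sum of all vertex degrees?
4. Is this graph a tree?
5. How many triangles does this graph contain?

Count: 8 vertices, 7 edges.
Vertex 6 has neighbors [5], degree = 1.
Handshaking lemma: 2 * 7 = 14.
A graph is a tree iff it is connected and has exactly n-1 edges. This graph is connected (all 8 vertices in one component) and has 8-1 = 7 edges. It is a tree.
Number of triangles = 0.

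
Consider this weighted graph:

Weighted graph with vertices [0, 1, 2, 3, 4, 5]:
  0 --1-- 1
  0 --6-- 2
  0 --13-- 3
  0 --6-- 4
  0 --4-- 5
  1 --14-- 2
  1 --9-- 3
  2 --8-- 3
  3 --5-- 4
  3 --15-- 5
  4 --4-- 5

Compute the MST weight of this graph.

Applying Kruskal's algorithm (sort edges by weight, add if no cycle):
  Add (0,1) w=1
  Add (0,5) w=4
  Add (4,5) w=4
  Add (3,4) w=5
  Add (0,2) w=6
  Skip (0,4) w=6 (creates cycle)
  Skip (2,3) w=8 (creates cycle)
  Skip (1,3) w=9 (creates cycle)
  Skip (0,3) w=13 (creates cycle)
  Skip (1,2) w=14 (creates cycle)
  Skip (3,5) w=15 (creates cycle)
MST weight = 20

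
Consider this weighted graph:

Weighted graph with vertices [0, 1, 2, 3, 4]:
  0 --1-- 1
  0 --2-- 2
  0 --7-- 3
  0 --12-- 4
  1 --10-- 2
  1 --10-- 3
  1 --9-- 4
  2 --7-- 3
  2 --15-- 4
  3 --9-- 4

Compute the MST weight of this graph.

Applying Kruskal's algorithm (sort edges by weight, add if no cycle):
  Add (0,1) w=1
  Add (0,2) w=2
  Add (0,3) w=7
  Skip (2,3) w=7 (creates cycle)
  Add (1,4) w=9
  Skip (3,4) w=9 (creates cycle)
  Skip (1,2) w=10 (creates cycle)
  Skip (1,3) w=10 (creates cycle)
  Skip (0,4) w=12 (creates cycle)
  Skip (2,4) w=15 (creates cycle)
MST weight = 19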